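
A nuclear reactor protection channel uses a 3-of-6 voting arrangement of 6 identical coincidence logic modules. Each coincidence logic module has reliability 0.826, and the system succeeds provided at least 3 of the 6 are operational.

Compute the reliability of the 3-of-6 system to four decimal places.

0.9898

R = Σ_{i=3}^{6} C(6,i) p^i (1−p)^{6−i} with p = 0.826
C(6,3)·0.826^3·0.174^3 = 0.059377
C(6,4)·0.826^4·0.174^2 = 0.211402
C(6,5)·0.826^5·0.174^1 = 0.401422
C(6,6)·0.826^6·0.174^0 = 0.317600
Sum = 0.9898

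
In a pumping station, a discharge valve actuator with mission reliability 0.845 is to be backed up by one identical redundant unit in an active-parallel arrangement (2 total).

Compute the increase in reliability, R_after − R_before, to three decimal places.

R_before = 0.845
R_after = 1 − (1 − 0.845)^2 = 0.976
ΔR = 0.976 − 0.845 = 0.131

0.131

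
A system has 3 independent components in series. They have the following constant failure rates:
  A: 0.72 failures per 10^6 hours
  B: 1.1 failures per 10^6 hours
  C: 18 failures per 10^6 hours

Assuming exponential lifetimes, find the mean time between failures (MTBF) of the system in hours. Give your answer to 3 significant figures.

50500

Series of exponential components: λ_sys = Σ λ_i
λ_sys = 0.00000072 + 0.0000011 + 0.000018 = 1.9820e-05 /h
MTBF = 1 / λ_sys = 50500 h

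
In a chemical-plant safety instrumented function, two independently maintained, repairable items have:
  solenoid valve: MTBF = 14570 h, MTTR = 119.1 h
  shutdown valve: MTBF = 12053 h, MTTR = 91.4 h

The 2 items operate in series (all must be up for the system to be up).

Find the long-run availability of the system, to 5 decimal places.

A(solenoid valve) = MTBF/(MTBF+MTTR) = 14570/(14570+119.1) = 0.991892
A(shutdown valve) = MTBF/(MTBF+MTTR) = 12053/(12053+91.4) = 0.992474
Series availability: 0.991892 × 0.992474 = 0.98443

0.98443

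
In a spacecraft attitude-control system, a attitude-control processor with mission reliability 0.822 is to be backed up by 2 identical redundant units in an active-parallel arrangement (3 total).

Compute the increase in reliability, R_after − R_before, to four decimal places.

R_before = 0.822
R_after = 1 − (1 − 0.822)^3 = 0.9944
ΔR = 0.9944 − 0.822 = 0.1724

0.1724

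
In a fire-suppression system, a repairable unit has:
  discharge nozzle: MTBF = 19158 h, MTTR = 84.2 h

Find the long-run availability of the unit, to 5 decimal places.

A(discharge nozzle) = MTBF/(MTBF+MTTR) = 19158/(19158+84.2) = 0.99562

0.99562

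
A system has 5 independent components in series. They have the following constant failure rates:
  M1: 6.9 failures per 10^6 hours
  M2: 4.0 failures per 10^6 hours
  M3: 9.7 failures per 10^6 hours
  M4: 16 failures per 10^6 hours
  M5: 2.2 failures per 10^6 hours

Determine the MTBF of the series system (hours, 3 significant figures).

Series of exponential components: λ_sys = Σ λ_i
λ_sys = 0.0000069 + 0.0000040 + 0.0000097 + 0.000016 + 0.0000022 = 3.8800e-05 /h
MTBF = 1 / λ_sys = 25800 h

25800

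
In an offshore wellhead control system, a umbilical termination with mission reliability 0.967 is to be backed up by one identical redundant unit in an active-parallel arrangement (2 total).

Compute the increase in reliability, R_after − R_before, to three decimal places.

R_before = 0.967
R_after = 1 − (1 − 0.967)^2 = 0.999
ΔR = 0.999 − 0.967 = 0.032

0.032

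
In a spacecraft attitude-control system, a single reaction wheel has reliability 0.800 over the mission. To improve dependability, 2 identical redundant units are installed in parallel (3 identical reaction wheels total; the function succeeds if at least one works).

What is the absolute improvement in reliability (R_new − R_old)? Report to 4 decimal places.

R_before = 0.800
R_after = 1 − (1 − 0.800)^3 = 0.9920
ΔR = 0.9920 − 0.800 = 0.1920

0.1920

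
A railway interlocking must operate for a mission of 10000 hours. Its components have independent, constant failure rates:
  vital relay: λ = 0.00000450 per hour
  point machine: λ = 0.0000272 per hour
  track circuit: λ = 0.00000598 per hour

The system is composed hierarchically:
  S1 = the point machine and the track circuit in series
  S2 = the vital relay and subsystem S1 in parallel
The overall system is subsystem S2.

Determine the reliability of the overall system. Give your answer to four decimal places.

0.9876

R(vital relay) = exp(−0.00000450 × 10000) = 0.955997
R(point machine) = exp(−0.0000272 × 10000) = 0.761854
R(track circuit) = exp(−0.00000598 × 10000) = 0.941953
Series (point machine and track circuit): 0.761854 × 0.941953 = 0.717631
Parallel (vital relay and [0.717631]): 1 − (1 − 0.955997)(1 − 0.717631) = 0.9876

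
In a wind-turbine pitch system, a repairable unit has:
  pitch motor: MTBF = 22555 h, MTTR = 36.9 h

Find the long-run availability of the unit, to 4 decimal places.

A(pitch motor) = MTBF/(MTBF+MTTR) = 22555/(22555+36.9) = 0.9984

0.9984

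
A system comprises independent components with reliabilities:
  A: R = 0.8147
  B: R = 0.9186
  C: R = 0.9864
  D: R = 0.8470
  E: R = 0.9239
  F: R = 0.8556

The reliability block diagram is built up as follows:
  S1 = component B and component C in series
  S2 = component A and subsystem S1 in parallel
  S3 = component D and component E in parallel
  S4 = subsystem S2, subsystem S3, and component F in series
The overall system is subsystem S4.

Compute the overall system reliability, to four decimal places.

0.8309

Series (B and C): 0.918600 × 0.986400 = 0.906107
Parallel (A and [0.906107]): 1 − (1 − 0.814700)(1 − 0.906107) = 0.982602
Parallel (D and E): 1 − (1 − 0.847000)(1 − 0.923900) = 0.988357
Series ([0.982602], [0.988357], and F): 0.982602 × 0.988357 × 0.855600 = 0.8309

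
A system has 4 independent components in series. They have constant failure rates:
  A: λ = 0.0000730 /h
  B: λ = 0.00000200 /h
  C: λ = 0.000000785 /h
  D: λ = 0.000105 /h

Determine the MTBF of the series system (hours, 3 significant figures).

5530

Series of exponential components: λ_sys = Σ λ_i
λ_sys = 0.0000730 + 0.00000200 + 0.000000785 + 0.000105 = 1.8079e-04 /h
MTBF = 1 / λ_sys = 5530 h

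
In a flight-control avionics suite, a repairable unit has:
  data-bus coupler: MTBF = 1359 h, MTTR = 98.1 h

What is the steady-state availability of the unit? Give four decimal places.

A(data-bus coupler) = MTBF/(MTBF+MTTR) = 1359/(1359+98.1) = 0.9327

0.9327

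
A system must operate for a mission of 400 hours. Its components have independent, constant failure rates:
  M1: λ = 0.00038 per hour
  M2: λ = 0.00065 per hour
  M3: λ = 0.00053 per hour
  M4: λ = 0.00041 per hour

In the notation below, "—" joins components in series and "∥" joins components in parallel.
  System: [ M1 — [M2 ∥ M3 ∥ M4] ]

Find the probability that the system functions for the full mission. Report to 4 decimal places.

R(M1) = exp(−0.00038 × 400) = 0.858988
R(M2) = exp(−0.00065 × 400) = 0.771052
R(M3) = exp(−0.00053 × 400) = 0.808965
R(M4) = exp(−0.00041 × 400) = 0.848742
Parallel (M2, M3, and M4): 1 − (1 − 0.771052)(1 − 0.808965)(1 − 0.848742) = 0.993384
Series (M1 and [0.993384]): 0.858988 × 0.993384 = 0.8533

0.8533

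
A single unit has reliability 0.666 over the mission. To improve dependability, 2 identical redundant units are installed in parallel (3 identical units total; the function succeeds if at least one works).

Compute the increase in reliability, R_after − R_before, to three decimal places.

0.297

R_before = 0.666
R_after = 1 − (1 − 0.666)^3 = 0.963
ΔR = 0.963 − 0.666 = 0.297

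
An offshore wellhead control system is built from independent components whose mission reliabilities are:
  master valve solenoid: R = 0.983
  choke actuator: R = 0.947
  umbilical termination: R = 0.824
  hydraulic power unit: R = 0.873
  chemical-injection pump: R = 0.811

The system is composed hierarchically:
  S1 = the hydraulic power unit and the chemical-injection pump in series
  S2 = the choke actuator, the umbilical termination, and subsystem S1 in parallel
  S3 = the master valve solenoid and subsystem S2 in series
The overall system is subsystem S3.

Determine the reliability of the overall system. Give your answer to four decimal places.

0.9803

Series (hydraulic power unit and chemical-injection pump): 0.873000 × 0.811000 = 0.708003
Parallel (choke actuator, umbilical termination, and [0.708003]): 1 − (1 − 0.947000)(1 − 0.824000)(1 − 0.708003) = 0.997276
Series (master valve solenoid and [0.997276]): 0.983000 × 0.997276 = 0.9803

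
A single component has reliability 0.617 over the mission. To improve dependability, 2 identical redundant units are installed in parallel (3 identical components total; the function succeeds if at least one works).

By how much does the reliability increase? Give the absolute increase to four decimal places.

R_before = 0.617
R_after = 1 − (1 − 0.617)^3 = 0.9438
ΔR = 0.9438 − 0.617 = 0.3268

0.3268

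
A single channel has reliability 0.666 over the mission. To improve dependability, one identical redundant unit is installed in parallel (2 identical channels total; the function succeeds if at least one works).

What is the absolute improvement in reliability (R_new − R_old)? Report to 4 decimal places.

R_before = 0.666
R_after = 1 − (1 − 0.666)^2 = 0.8884
ΔR = 0.8884 − 0.666 = 0.2224

0.2224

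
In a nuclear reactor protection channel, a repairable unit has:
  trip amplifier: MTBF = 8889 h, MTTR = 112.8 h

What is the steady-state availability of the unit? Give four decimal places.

A(trip amplifier) = MTBF/(MTBF+MTTR) = 8889/(8889+112.8) = 0.9875

0.9875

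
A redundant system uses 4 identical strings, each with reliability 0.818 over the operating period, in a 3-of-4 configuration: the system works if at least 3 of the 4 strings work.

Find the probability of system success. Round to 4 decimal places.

R = Σ_{i=3}^{4} C(4,i) p^i (1−p)^{4−i} with p = 0.818
C(4,3)·0.818^3·0.182^1 = 0.398466
C(4,4)·0.818^4·0.182^0 = 0.447727
Sum = 0.8462

0.8462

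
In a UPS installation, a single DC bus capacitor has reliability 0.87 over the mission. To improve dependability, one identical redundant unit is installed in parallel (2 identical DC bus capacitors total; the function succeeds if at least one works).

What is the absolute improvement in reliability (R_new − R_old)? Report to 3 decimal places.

0.113

R_before = 0.87
R_after = 1 − (1 − 0.87)^2 = 0.983
ΔR = 0.983 − 0.87 = 0.113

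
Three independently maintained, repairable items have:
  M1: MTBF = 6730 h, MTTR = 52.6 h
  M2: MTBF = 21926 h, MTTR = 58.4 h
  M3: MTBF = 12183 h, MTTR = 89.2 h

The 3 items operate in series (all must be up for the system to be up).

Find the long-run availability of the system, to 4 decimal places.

A(M1) = MTBF/(MTBF+MTTR) = 6730/(6730+52.6) = 0.992245
A(M2) = MTBF/(MTBF+MTTR) = 21926/(21926+58.4) = 0.997344
A(M3) = MTBF/(MTBF+MTTR) = 12183/(12183+89.2) = 0.992732
Series availability: 0.992245 × 0.997344 × 0.992732 = 0.9824

0.9824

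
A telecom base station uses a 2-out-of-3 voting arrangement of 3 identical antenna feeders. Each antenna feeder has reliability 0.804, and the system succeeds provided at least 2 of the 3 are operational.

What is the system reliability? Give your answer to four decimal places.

R = Σ_{i=2}^{3} C(3,i) p^i (1−p)^{3−i} with p = 0.804
C(3,2)·0.804^2·0.196^1 = 0.380093
C(3,3)·0.804^3·0.196^0 = 0.519718
Sum = 0.8998

0.8998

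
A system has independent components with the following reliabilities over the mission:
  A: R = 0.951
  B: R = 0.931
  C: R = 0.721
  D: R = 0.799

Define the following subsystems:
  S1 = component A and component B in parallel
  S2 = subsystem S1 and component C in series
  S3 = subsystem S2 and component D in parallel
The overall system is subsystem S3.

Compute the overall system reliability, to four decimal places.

0.9434

Parallel (A and B): 1 − (1 − 0.951000)(1 − 0.931000) = 0.996619
Series ([0.996619] and C): 0.996619 × 0.721000 = 0.718562
Parallel ([0.718562] and D): 1 − (1 − 0.718562)(1 − 0.799000) = 0.9434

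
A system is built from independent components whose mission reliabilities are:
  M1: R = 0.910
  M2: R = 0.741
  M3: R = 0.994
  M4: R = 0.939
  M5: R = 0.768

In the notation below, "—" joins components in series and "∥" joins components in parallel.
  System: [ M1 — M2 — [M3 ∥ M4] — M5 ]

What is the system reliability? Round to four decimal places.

0.5177

Parallel (M3 and M4): 1 − (1 − 0.994000)(1 − 0.939000) = 0.999634
Series (M1, M2, [0.999634], and M5): 0.910000 × 0.741000 × 0.999634 × 0.768000 = 0.5177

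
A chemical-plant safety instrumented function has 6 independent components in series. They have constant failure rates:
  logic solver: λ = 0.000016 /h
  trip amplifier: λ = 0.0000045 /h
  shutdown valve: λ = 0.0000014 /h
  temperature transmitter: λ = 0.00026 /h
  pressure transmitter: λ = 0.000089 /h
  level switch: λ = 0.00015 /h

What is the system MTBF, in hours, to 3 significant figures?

1920

Series of exponential components: λ_sys = Σ λ_i
λ_sys = 0.000016 + 0.0000045 + 0.0000014 + 0.00026 + 0.000089 + 0.00015 = 5.2090e-04 /h
MTBF = 1 / λ_sys = 1920 h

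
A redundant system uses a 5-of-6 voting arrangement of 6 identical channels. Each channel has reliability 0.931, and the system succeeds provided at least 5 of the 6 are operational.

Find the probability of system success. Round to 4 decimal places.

0.9407

R = Σ_{i=5}^{6} C(6,i) p^i (1−p)^{6−i} with p = 0.931
C(6,5)·0.931^5·0.069^1 = 0.289567
C(6,6)·0.931^6·0.069^0 = 0.651176
Sum = 0.9407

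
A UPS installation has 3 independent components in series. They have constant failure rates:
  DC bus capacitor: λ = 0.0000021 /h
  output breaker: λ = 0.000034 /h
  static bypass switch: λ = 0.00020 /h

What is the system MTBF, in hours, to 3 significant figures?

4240

Series of exponential components: λ_sys = Σ λ_i
λ_sys = 0.0000021 + 0.000034 + 0.00020 = 2.3610e-04 /h
MTBF = 1 / λ_sys = 4240 h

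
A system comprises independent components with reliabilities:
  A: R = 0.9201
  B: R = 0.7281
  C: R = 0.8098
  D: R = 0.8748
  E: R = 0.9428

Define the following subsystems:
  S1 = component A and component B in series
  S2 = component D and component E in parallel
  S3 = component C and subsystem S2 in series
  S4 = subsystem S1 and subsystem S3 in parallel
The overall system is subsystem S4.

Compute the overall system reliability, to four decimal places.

Series (A and B): 0.920100 × 0.728100 = 0.669925
Parallel (D and E): 1 − (1 − 0.874800)(1 − 0.942800) = 0.992839
Series (C and [0.992839]): 0.809800 × 0.992839 = 0.804001
Parallel ([0.669925] and [0.804001]): 1 − (1 − 0.669925)(1 − 0.804001) = 0.9353

0.9353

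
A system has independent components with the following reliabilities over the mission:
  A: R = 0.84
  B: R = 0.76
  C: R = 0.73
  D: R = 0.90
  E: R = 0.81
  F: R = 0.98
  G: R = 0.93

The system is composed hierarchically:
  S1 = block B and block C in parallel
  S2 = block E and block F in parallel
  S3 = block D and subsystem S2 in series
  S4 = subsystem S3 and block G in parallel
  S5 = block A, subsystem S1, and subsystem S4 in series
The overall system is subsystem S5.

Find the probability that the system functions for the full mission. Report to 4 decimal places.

Parallel (B and C): 1 − (1 − 0.760000)(1 − 0.730000) = 0.935200
Parallel (E and F): 1 − (1 − 0.810000)(1 − 0.980000) = 0.996200
Series (D and [0.996200]): 0.900000 × 0.996200 = 0.896580
Parallel ([0.896580] and G): 1 − (1 − 0.896580)(1 − 0.930000) = 0.992761
Series (A, [0.935200], and [0.992761]): 0.840000 × 0.935200 × 0.992761 = 0.7799

0.7799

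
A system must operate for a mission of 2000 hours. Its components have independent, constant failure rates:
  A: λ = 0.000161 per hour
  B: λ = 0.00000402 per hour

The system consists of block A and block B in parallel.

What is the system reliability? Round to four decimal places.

0.9978

R(A) = exp(−0.000161 × 2000) = 0.724698
R(B) = exp(−0.00000402 × 2000) = 0.991992
Parallel (A and B): 1 − (1 − 0.724698)(1 − 0.991992) = 0.9978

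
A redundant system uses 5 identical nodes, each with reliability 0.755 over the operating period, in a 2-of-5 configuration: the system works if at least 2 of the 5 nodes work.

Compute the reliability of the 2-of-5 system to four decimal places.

0.9855

R = Σ_{i=2}^{5} C(5,i) p^i (1−p)^{5−i} with p = 0.755
C(5,2)·0.755^2·0.245^3 = 0.083829
C(5,3)·0.755^3·0.245^2 = 0.258329
C(5,4)·0.755^4·0.245^1 = 0.398037
C(5,5)·0.755^5·0.245^0 = 0.245321
Sum = 0.9855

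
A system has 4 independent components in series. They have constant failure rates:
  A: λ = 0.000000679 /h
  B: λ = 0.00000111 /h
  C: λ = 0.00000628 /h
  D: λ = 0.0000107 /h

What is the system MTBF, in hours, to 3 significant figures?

Series of exponential components: λ_sys = Σ λ_i
λ_sys = 0.000000679 + 0.00000111 + 0.00000628 + 0.0000107 = 1.8769e-05 /h
MTBF = 1 / λ_sys = 53300 h

53300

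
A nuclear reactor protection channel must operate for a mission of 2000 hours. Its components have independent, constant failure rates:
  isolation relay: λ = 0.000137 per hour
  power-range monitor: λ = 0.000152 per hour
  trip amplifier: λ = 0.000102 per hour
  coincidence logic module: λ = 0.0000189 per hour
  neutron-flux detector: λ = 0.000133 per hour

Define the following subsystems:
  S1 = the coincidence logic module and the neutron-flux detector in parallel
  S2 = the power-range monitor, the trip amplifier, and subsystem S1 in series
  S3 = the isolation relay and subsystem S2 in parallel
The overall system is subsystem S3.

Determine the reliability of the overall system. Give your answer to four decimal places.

R(isolation relay) = exp(−0.000137 × 2000) = 0.760332
R(power-range monitor) = exp(−0.000152 × 2000) = 0.737861
R(trip amplifier) = exp(−0.000102 × 2000) = 0.815462
R(coincidence logic module) = exp(−0.0000189 × 2000) = 0.962906
R(neutron-flux detector) = exp(−0.000133 × 2000) = 0.766439
Parallel (coincidence logic module and neutron-flux detector): 1 − (1 − 0.962906)(1 − 0.766439) = 0.991336
Series (power-range monitor, trip amplifier, and [0.991336]): 0.737861 × 0.815462 × 0.991336 = 0.596484
Parallel (isolation relay and [0.596484]): 1 − (1 − 0.760332)(1 − 0.596484) = 0.9033

0.9033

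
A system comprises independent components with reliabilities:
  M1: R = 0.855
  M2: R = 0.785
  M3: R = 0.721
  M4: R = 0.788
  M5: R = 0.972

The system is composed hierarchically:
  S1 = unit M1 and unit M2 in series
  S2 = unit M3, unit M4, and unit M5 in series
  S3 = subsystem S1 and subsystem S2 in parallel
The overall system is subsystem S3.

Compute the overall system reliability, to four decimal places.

Series (M1 and M2): 0.855000 × 0.785000 = 0.671175
Series (M3, M4, and M5): 0.721000 × 0.788000 × 0.972000 = 0.552240
Parallel ([0.671175] and [0.552240]): 1 − (1 − 0.671175)(1 − 0.552240) = 0.8528

0.8528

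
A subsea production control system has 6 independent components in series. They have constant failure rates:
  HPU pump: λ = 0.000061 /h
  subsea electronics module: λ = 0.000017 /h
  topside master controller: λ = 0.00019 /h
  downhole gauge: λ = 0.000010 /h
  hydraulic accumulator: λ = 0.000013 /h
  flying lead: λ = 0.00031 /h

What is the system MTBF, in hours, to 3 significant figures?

1660

Series of exponential components: λ_sys = Σ λ_i
λ_sys = 0.000061 + 0.000017 + 0.00019 + 0.000010 + 0.000013 + 0.00031 = 6.0100e-04 /h
MTBF = 1 / λ_sys = 1660 h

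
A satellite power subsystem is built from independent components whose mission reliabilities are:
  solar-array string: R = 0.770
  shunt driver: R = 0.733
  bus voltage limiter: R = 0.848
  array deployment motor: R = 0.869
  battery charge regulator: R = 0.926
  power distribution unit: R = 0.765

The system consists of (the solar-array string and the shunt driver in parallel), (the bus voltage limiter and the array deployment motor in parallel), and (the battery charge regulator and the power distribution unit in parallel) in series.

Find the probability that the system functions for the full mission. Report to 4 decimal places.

Parallel (solar-array string and shunt driver): 1 − (1 − 0.770000)(1 − 0.733000) = 0.938590
Parallel (bus voltage limiter and array deployment motor): 1 − (1 − 0.848000)(1 − 0.869000) = 0.980088
Parallel (battery charge regulator and power distribution unit): 1 − (1 − 0.926000)(1 − 0.765000) = 0.982610
Series ([0.938590], [0.980088], and [0.982610]): 0.938590 × 0.980088 × 0.982610 = 0.9039

0.9039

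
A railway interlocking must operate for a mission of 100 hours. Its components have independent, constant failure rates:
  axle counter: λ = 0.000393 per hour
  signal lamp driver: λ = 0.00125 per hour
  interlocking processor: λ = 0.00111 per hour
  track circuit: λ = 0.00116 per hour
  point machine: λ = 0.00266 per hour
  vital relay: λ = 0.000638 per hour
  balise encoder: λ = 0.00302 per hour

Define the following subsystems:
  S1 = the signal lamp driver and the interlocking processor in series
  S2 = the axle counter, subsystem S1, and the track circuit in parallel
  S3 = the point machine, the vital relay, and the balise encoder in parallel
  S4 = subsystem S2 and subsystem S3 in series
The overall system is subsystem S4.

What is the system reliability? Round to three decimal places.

0.995

R(axle counter) = exp(−0.000393 × 100) = 0.96146
R(signal lamp driver) = exp(−0.00125 × 100) = 0.88250
R(interlocking processor) = exp(−0.00111 × 100) = 0.89494
R(track circuit) = exp(−0.00116 × 100) = 0.89048
R(point machine) = exp(−0.00266 × 100) = 0.76644
R(vital relay) = exp(−0.000638 × 100) = 0.93819
R(balise encoder) = exp(−0.00302 × 100) = 0.73934
Series (signal lamp driver and interlocking processor): 0.88250 × 0.89494 = 0.78978
Parallel (axle counter, [0.78978], and track circuit): 1 − (1 − 0.96146)(1 − 0.78978)(1 − 0.89048) = 0.99911
Parallel (point machine, vital relay, and balise encoder): 1 − (1 − 0.76644)(1 − 0.93819)(1 − 0.73934) = 0.99624
Series ([0.99911] and [0.99624]): 0.99911 × 0.99624 = 0.995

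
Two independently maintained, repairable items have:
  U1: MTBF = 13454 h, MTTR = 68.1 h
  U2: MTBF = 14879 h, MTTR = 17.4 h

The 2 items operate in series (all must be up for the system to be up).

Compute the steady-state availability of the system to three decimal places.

0.994

A(U1) = MTBF/(MTBF+MTTR) = 13454/(13454+68.1) = 0.994964
A(U2) = MTBF/(MTBF+MTTR) = 14879/(14879+17.4) = 0.998832
Series availability: 0.994964 × 0.998832 = 0.994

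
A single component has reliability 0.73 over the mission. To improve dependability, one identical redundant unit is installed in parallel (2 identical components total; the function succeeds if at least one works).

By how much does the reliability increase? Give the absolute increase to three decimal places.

R_before = 0.73
R_after = 1 − (1 − 0.73)^2 = 0.927
ΔR = 0.927 − 0.73 = 0.197

0.197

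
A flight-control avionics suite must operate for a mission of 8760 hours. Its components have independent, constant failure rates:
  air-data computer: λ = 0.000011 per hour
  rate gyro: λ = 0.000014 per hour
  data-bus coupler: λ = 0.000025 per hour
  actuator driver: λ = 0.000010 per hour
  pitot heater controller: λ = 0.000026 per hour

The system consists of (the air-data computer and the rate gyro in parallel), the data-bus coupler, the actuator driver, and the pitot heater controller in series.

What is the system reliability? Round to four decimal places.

R(air-data computer) = exp(−0.000011 × 8760) = 0.908137
R(rate gyro) = exp(−0.000014 × 8760) = 0.884582
R(data-bus coupler) = exp(−0.000025 × 8760) = 0.803322
R(actuator driver) = exp(−0.000010 × 8760) = 0.916127
R(pitot heater controller) = exp(−0.000026 × 8760) = 0.796315
Parallel (air-data computer and rate gyro): 1 − (1 − 0.908137)(1 − 0.884582) = 0.989397
Series ([0.989397], data-bus coupler, actuator driver, and pitot heater controller): 0.989397 × 0.803322 × 0.916127 × 0.796315 = 0.5798

0.5798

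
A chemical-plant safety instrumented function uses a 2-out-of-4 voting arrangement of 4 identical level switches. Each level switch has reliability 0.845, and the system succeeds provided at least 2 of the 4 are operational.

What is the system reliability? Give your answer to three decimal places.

0.987

R = Σ_{i=2}^{4} C(4,i) p^i (1−p)^{4−i} with p = 0.845
C(4,2)·0.845^2·0.155^2 = 0.10293
C(4,3)·0.845^3·0.155^1 = 0.37408
C(4,4)·0.845^4·0.155^0 = 0.50983
Sum = 0.987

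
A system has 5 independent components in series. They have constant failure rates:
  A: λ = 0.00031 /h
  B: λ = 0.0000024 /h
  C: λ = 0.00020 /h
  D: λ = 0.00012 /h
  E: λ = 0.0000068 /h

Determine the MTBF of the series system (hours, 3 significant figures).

Series of exponential components: λ_sys = Σ λ_i
λ_sys = 0.00031 + 0.0000024 + 0.00020 + 0.00012 + 0.0000068 = 6.3920e-04 /h
MTBF = 1 / λ_sys = 1560 h

1560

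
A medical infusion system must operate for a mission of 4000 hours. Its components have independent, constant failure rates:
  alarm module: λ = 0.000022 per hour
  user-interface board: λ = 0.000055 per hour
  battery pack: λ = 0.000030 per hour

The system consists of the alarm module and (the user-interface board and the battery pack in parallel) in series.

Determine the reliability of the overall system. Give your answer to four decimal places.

0.8953

R(alarm module) = exp(−0.000022 × 4000) = 0.915761
R(user-interface board) = exp(−0.000055 × 4000) = 0.802519
R(battery pack) = exp(−0.000030 × 4000) = 0.886920
Parallel (user-interface board and battery pack): 1 − (1 − 0.802519)(1 − 0.886920) = 0.977669
Series (alarm module and [0.977669]): 0.915761 × 0.977669 = 0.8953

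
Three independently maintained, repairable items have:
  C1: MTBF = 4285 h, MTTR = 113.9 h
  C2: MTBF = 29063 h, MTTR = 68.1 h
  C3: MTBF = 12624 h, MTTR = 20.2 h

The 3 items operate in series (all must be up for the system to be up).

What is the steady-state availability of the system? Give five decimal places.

A(C1) = MTBF/(MTBF+MTTR) = 4285/(4285+113.9) = 0.974107
A(C2) = MTBF/(MTBF+MTTR) = 29063/(29063+68.1) = 0.997662
A(C3) = MTBF/(MTBF+MTTR) = 12624/(12624+20.2) = 0.998402
Series availability: 0.974107 × 0.997662 × 0.998402 = 0.97028

0.97028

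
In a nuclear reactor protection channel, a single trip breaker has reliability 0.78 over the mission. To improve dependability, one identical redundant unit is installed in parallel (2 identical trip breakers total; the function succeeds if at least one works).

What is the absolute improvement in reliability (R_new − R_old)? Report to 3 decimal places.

0.172

R_before = 0.78
R_after = 1 − (1 − 0.78)^2 = 0.952
ΔR = 0.952 − 0.78 = 0.172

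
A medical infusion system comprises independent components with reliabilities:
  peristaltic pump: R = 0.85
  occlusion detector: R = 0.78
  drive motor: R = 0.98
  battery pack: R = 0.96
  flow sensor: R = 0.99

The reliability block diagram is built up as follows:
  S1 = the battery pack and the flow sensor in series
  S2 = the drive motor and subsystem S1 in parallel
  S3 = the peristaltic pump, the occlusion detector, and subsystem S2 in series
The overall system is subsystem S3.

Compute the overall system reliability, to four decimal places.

Series (battery pack and flow sensor): 0.960000 × 0.990000 = 0.950400
Parallel (drive motor and [0.950400]): 1 − (1 − 0.980000)(1 − 0.950400) = 0.999008
Series (peristaltic pump, occlusion detector, and [0.999008]): 0.850000 × 0.780000 × 0.999008 = 0.6623

0.6623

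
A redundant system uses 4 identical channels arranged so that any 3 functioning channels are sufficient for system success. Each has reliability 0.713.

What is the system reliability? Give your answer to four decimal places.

R = Σ_{i=3}^{4} C(4,i) p^i (1−p)^{4−i} with p = 0.713
C(4,3)·0.713^3·0.287^1 = 0.416112
C(4,4)·0.713^4·0.287^0 = 0.258439
Sum = 0.6746

0.6746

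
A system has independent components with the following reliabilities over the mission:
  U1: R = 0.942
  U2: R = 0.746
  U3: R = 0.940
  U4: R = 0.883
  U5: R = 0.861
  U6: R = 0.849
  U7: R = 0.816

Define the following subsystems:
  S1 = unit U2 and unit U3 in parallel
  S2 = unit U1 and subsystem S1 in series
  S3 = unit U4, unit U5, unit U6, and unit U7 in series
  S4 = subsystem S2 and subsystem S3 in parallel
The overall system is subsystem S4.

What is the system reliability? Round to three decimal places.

Parallel (U2 and U3): 1 − (1 − 0.74600)(1 − 0.94000) = 0.98476
Series (U1 and [0.98476]): 0.94200 × 0.98476 = 0.92764
Series (U4, U5, U6, and U7): 0.88300 × 0.86100 × 0.84900 × 0.81600 = 0.52670
Parallel ([0.92764] and [0.52670]): 1 − (1 − 0.92764)(1 − 0.52670) = 0.966

0.966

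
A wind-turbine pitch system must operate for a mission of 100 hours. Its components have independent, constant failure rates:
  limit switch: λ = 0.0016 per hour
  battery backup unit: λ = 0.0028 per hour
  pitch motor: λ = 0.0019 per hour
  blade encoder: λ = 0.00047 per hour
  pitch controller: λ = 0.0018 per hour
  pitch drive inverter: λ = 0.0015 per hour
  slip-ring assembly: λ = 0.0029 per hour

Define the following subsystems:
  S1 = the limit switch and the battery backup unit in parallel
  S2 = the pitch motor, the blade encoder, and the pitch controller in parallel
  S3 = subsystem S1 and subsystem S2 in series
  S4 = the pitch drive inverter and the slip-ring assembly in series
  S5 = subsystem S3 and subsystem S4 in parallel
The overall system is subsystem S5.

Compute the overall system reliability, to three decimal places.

R(limit switch) = exp(−0.0016 × 100) = 0.85214
R(battery backup unit) = exp(−0.0028 × 100) = 0.75578
R(pitch motor) = exp(−0.0019 × 100) = 0.82696
R(blade encoder) = exp(−0.00047 × 100) = 0.95409
R(pitch controller) = exp(−0.0018 × 100) = 0.83527
R(pitch drive inverter) = exp(−0.0015 × 100) = 0.86071
R(slip-ring assembly) = exp(−0.0029 × 100) = 0.74826
Parallel (limit switch and battery backup unit): 1 − (1 − 0.85214)(1 − 0.75578) = 0.96389
Parallel (pitch motor, blade encoder, and pitch controller): 1 − (1 − 0.82696)(1 − 0.95409)(1 − 0.83527) = 0.99869
Series ([0.96389] and [0.99869]): 0.96389 × 0.99869 = 0.96263
Series (pitch drive inverter and slip-ring assembly): 0.86071 × 0.74826 = 0.64403
Parallel ([0.96263] and [0.64403]): 1 − (1 − 0.96263)(1 − 0.64403) = 0.987

0.987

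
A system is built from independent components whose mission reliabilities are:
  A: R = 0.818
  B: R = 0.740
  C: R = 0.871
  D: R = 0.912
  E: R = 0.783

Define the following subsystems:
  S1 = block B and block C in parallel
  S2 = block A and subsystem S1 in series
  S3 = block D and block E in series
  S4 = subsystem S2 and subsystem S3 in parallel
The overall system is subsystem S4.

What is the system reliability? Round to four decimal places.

Parallel (B and C): 1 − (1 − 0.740000)(1 − 0.871000) = 0.966460
Series (A and [0.966460]): 0.818000 × 0.966460 = 0.790564
Series (D and E): 0.912000 × 0.783000 = 0.714096
Parallel ([0.790564] and [0.714096]): 1 − (1 − 0.790564)(1 − 0.714096) = 0.9401

0.9401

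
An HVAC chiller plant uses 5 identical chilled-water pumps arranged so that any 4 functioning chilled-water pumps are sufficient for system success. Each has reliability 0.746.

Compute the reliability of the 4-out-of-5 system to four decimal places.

0.6244

R = Σ_{i=4}^{5} C(5,i) p^i (1−p)^{5−i} with p = 0.746
C(5,4)·0.746^4·0.254^1 = 0.393332
C(5,5)·0.746^5·0.254^0 = 0.231044
Sum = 0.6244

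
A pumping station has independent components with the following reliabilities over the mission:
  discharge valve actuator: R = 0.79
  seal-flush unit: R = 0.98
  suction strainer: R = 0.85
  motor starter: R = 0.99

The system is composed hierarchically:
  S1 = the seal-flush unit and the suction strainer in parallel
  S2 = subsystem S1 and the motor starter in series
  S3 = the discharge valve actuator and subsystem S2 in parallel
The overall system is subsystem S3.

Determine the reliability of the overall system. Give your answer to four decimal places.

0.9973

Parallel (seal-flush unit and suction strainer): 1 − (1 − 0.980000)(1 − 0.850000) = 0.997000
Series ([0.997000] and motor starter): 0.997000 × 0.990000 = 0.987030
Parallel (discharge valve actuator and [0.987030]): 1 − (1 − 0.790000)(1 − 0.987030) = 0.9973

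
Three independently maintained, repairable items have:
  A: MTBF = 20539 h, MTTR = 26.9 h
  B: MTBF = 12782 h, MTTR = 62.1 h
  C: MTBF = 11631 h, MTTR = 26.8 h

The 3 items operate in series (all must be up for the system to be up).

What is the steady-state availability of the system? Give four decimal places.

0.9916

A(A) = MTBF/(MTBF+MTTR) = 20539/(20539+26.9) = 0.998692
A(B) = MTBF/(MTBF+MTTR) = 12782/(12782+62.1) = 0.995165
A(C) = MTBF/(MTBF+MTTR) = 11631/(11631+26.8) = 0.997701
Series availability: 0.998692 × 0.995165 × 0.997701 = 0.9916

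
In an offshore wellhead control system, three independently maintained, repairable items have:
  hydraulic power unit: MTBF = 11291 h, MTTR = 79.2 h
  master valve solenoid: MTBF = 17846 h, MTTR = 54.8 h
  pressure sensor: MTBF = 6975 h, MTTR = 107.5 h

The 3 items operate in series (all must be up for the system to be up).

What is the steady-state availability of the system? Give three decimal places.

A(hydraulic power unit) = MTBF/(MTBF+MTTR) = 11291/(11291+79.2) = 0.993034
A(master valve solenoid) = MTBF/(MTBF+MTTR) = 17846/(17846+54.8) = 0.996939
A(pressure sensor) = MTBF/(MTBF+MTTR) = 6975/(6975+107.5) = 0.984822
Series availability: 0.993034 × 0.996939 × 0.984822 = 0.975

0.975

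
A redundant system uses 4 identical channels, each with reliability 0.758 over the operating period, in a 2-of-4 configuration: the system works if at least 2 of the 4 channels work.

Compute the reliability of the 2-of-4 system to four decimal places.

0.9536

R = Σ_{i=2}^{4} C(4,i) p^i (1−p)^{4−i} with p = 0.758
C(4,2)·0.758^2·0.242^2 = 0.201893
C(4,3)·0.758^3·0.242^1 = 0.421583
C(4,4)·0.758^4·0.242^0 = 0.330124
Sum = 0.9536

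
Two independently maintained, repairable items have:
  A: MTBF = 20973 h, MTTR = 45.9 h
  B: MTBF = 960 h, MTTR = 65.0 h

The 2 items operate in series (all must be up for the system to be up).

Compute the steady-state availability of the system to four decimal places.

0.9345

A(A) = MTBF/(MTBF+MTTR) = 20973/(20973+45.9) = 0.997816
A(B) = MTBF/(MTBF+MTTR) = 960/(960+65.0) = 0.936585
Series availability: 0.997816 × 0.936585 = 0.9345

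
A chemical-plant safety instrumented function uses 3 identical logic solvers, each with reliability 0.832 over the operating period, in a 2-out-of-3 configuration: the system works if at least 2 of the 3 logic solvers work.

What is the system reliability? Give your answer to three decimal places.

0.925

R = Σ_{i=2}^{3} C(3,i) p^i (1−p)^{3−i} with p = 0.832
C(3,2)·0.832^2·0.168^1 = 0.34888
C(3,3)·0.832^3·0.168^0 = 0.57593
Sum = 0.925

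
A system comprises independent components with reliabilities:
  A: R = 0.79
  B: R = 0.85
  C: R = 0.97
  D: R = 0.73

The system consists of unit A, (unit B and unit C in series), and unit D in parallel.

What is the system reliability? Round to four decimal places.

Series (B and C): 0.850000 × 0.970000 = 0.824500
Parallel (A, [0.824500], and D): 1 − (1 − 0.790000)(1 − 0.824500)(1 − 0.730000) = 0.9900

0.9900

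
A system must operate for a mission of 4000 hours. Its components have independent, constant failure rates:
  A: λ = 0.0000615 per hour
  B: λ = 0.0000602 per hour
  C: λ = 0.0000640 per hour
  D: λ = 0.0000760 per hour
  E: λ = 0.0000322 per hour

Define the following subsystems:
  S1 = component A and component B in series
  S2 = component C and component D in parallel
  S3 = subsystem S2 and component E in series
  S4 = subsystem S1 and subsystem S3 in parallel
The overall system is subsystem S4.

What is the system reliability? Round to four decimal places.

0.9334

R(A) = exp(−0.0000615 × 4000) = 0.781922
R(B) = exp(−0.0000602 × 4000) = 0.785999
R(C) = exp(−0.0000640 × 4000) = 0.774142
R(D) = exp(−0.0000760 × 4000) = 0.737861
R(E) = exp(−0.0000322 × 4000) = 0.879150
Series (A and B): 0.781922 × 0.785999 = 0.614590
Parallel (C and D): 1 − (1 − 0.774142)(1 − 0.737861) = 0.940794
Series ([0.940794] and E): 0.940794 × 0.879150 = 0.827099
Parallel ([0.614590] and [0.827099]): 1 − (1 − 0.614590)(1 − 0.827099) = 0.9334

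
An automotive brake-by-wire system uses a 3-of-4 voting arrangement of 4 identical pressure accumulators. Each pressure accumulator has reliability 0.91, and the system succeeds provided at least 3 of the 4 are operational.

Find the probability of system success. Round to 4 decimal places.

R = Σ_{i=3}^{4} C(4,i) p^i (1−p)^{4−i} with p = 0.91
C(4,3)·0.91^3·0.09^1 = 0.271286
C(4,4)·0.91^4·0.09^0 = 0.685750
Sum = 0.9570

0.9570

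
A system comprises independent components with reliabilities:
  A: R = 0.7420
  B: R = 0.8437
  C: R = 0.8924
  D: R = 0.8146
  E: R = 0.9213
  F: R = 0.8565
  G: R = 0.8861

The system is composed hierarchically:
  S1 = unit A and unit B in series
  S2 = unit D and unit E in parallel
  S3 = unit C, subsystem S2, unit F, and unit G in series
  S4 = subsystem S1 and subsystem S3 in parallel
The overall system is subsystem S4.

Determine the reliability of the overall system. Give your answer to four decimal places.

Series (A and B): 0.742000 × 0.843700 = 0.626025
Parallel (D and E): 1 − (1 − 0.814600)(1 − 0.921300) = 0.985409
Series (C, [0.985409], F, and G): 0.892400 × 0.985409 × 0.856500 × 0.886100 = 0.667400
Parallel ([0.626025] and [0.667400]): 1 − (1 − 0.626025)(1 − 0.667400) = 0.8756

0.8756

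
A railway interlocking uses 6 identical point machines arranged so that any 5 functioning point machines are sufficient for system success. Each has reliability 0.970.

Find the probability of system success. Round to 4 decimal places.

0.9875

R = Σ_{i=5}^{6} C(6,i) p^i (1−p)^{6−i} with p = 0.970
C(6,5)·0.970^5·0.030^1 = 0.154572
C(6,6)·0.970^6·0.030^0 = 0.832972
Sum = 0.9875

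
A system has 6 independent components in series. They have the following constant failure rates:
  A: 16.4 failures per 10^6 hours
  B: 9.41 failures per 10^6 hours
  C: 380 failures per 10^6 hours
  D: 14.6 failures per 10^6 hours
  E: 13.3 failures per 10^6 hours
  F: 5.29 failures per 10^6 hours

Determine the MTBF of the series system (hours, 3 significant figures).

2280

Series of exponential components: λ_sys = Σ λ_i
λ_sys = 0.0000164 + 0.00000941 + 0.000380 + 0.0000146 + 0.0000133 + 0.00000529 = 4.3900e-04 /h
MTBF = 1 / λ_sys = 2280 h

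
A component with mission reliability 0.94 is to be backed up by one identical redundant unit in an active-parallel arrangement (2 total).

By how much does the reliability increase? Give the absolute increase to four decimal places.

R_before = 0.94
R_after = 1 − (1 − 0.94)^2 = 0.9964
ΔR = 0.9964 − 0.94 = 0.0564

0.0564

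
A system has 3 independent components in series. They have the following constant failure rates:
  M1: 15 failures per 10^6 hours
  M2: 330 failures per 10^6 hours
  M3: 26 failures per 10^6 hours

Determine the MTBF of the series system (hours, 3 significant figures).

2700

Series of exponential components: λ_sys = Σ λ_i
λ_sys = 0.000015 + 0.00033 + 0.000026 = 3.7100e-04 /h
MTBF = 1 / λ_sys = 2700 h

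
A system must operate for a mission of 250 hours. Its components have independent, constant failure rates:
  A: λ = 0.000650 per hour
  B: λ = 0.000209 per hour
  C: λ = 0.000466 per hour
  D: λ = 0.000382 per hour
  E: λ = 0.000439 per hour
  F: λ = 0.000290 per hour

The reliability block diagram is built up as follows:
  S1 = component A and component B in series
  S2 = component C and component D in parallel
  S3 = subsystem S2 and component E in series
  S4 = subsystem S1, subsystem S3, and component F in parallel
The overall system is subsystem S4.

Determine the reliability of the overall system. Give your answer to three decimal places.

0.998

R(A) = exp(−0.000650 × 250) = 0.85002
R(B) = exp(−0.000209 × 250) = 0.94909
R(C) = exp(−0.000466 × 250) = 0.89003
R(D) = exp(−0.000382 × 250) = 0.90892
R(E) = exp(−0.000439 × 250) = 0.89606
R(F) = exp(−0.000290 × 250) = 0.93007
Series (A and B): 0.85002 × 0.94909 = 0.80675
Parallel (C and D): 1 − (1 − 0.89003)(1 − 0.90892) = 0.98998
Series ([0.98998] and E): 0.98998 × 0.89606 = 0.88708
Parallel ([0.80675], [0.88708], and F): 1 − (1 − 0.80675)(1 − 0.88708)(1 − 0.93007) = 0.998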